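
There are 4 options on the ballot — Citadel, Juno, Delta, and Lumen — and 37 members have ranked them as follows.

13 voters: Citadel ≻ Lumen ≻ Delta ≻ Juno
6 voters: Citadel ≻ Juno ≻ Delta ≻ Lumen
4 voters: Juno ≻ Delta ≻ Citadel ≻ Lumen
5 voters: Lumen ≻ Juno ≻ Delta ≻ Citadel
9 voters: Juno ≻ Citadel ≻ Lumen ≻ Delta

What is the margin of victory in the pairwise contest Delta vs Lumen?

Ballots ranking Delta above Lumen: 6+4 = 10.
Ballots ranking Lumen above Delta: 13+5+9 = 27.
Lumen wins 27–10, a margin of 17.

17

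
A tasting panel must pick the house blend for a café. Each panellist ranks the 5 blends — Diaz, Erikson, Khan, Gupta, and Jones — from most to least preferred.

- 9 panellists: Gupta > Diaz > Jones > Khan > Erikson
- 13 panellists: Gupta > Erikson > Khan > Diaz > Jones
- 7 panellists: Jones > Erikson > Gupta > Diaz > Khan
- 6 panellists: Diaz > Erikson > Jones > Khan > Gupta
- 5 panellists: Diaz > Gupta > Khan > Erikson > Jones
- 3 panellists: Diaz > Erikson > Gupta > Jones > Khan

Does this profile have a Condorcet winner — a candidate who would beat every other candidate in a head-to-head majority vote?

Yes

Head-to-head results (43 voters total):
Diaz vs Erikson: Diaz wins 23–20.
Diaz vs Khan: Diaz wins 30–13.
Diaz vs Gupta: Gupta wins 29–14.
Diaz vs Jones: Diaz wins 36–7.
Erikson vs Khan: Erikson wins 29–14.
Erikson vs Gupta: Gupta wins 27–16.
Erikson vs Jones: Erikson wins 27–16.
Khan vs Gupta: Gupta wins 37–6.
Khan vs Jones: Jones wins 25–18.
Gupta vs Jones: Gupta wins 30–13.
Gupta beats each rival — Diaz (29–14), Erikson (27–16), Khan (37–6), Jones (30–13) — so Gupta is the Condorcet winner.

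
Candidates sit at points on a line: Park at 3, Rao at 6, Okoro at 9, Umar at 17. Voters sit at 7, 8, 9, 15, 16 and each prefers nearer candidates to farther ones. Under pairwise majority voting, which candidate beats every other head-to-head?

Okoro

With single-peaked preferences on a line, the Condorcet winner is the candidate closest to the median voter.
The median voter (position 9) is closest to Okoro at 9.
Check: Okoro vs Umar — voters closer to Okoro: 3 of 5.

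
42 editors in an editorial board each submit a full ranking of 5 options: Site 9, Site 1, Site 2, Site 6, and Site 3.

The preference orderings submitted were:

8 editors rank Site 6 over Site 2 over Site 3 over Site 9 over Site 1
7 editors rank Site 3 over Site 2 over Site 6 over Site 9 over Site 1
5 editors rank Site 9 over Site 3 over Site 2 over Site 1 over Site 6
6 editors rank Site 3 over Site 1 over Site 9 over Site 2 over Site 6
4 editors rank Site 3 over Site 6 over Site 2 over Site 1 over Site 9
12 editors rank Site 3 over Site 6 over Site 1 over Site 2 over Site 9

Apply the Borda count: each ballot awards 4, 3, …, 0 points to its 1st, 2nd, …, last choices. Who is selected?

Borda scores:
  Site 9: 8·1 + 7·1 + 5·4 + 6·2 + 4·0 + 12·0 = 47
  Site 1: 8·0 + 7·0 + 5·1 + 6·3 + 4·1 + 12·2 = 51
  Site 2: 8·3 + 7·3 + 5·2 + 6·1 + 4·2 + 12·1 = 81
  Site 6: 8·4 + 7·2 + 5·0 + 6·0 + 4·3 + 12·3 = 94
  Site 3: 8·2 + 7·4 + 5·3 + 6·4 + 4·4 + 12·4 = 147
Site 3 has the highest total.

Site 3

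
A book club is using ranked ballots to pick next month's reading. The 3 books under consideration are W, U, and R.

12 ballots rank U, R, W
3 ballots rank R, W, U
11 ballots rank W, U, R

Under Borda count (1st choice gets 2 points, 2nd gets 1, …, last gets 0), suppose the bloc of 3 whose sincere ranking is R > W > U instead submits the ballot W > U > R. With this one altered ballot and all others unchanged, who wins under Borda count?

Borda totals with the altered ballot: W 28, U 38, R 12.
The winner is unchanged: still U.

U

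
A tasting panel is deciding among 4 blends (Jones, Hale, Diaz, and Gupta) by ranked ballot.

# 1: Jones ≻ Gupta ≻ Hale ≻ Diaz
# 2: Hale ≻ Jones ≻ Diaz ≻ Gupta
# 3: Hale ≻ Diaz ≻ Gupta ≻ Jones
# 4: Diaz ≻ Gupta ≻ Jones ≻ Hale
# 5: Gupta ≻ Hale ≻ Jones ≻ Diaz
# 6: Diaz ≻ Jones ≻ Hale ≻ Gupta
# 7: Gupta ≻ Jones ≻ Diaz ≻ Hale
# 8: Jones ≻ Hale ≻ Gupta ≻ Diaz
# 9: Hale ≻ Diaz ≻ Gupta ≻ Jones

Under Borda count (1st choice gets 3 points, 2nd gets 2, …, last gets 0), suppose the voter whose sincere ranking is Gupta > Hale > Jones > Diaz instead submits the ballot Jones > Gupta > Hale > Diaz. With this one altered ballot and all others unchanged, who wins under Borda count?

Borda totals with the altered ballot: Jones 16, Hale 14, Diaz 12, Gupta 12.
The switch changes the winner from Hale to Jones.

Jones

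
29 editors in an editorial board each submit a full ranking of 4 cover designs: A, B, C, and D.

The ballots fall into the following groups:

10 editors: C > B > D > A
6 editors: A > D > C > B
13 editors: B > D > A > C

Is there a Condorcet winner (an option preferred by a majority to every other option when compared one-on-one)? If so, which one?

Head-to-head results (29 voters total):
A vs B: B wins 23–6.
A vs C: A wins 19–10.
A vs D: D wins 23–6.
B vs C: C wins 16–13.
B vs D: B wins 23–6.
C vs D: D wins 19–10.
No candidate beats all others: A beats C beats B beats A, a majority cycle.

None — there is no Condorcet winner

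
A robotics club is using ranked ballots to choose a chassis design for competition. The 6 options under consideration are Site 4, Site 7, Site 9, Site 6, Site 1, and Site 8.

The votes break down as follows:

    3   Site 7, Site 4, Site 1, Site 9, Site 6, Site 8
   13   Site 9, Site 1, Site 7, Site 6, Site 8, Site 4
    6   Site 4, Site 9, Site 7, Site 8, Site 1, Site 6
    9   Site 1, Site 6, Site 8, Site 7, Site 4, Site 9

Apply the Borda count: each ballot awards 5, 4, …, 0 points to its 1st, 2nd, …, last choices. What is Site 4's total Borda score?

51

Borda scores:
  Site 4: 3·4 + 13·0 + 6·5 + 9·1 = 51
  Site 7: 3·5 + 13·3 + 6·3 + 9·2 = 90
  Site 9: 3·2 + 13·5 + 6·4 + 9·0 = 95
  Site 6: 3·1 + 13·2 + 6·0 + 9·4 = 65
  Site 1: 3·3 + 13·4 + 6·1 + 9·5 = 112
  Site 8: 3·0 + 13·1 + 6·2 + 9·3 = 52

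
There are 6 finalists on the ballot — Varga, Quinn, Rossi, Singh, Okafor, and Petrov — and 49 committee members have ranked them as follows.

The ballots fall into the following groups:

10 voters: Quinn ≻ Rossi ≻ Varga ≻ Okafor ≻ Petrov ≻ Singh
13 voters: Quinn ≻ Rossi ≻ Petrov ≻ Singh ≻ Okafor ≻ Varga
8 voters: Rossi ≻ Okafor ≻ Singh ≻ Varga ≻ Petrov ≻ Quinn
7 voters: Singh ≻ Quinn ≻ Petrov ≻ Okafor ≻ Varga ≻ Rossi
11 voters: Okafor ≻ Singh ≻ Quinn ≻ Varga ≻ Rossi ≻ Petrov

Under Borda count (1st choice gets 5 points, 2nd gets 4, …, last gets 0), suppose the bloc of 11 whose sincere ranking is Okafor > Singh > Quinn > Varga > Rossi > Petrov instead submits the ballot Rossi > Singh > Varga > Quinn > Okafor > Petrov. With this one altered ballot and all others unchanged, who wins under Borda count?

Rossi

Borda totals with the altered ballot: Varga 86, Quinn 165, Rossi 187, Singh 129, Okafor 90, Petrov 78.
The switch changes the winner from Quinn to Rossi.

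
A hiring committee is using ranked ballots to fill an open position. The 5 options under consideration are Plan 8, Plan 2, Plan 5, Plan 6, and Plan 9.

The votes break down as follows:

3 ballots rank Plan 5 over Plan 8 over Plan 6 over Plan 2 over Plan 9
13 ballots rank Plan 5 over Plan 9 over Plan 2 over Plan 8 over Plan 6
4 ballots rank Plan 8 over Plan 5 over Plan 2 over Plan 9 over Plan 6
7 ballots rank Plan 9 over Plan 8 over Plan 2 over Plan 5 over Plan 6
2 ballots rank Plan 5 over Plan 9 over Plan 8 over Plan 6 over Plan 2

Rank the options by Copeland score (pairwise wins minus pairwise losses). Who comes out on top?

Plan 5

Pairwise results:
  Plan 8 vs Plan 2: Plan 8 wins 16–13.
  Plan 8 vs Plan 5: Plan 5 wins 18–11.
  Plan 8 vs Plan 6: Plan 8 wins 29–0.
  Plan 8 vs Plan 9: Plan 9 wins 22–7.
  Plan 2 vs Plan 5: Plan 5 wins 22–7.
  Plan 2 vs Plan 6: Plan 2 wins 24–5.
  Plan 2 vs Plan 9: Plan 9 wins 22–7.
  Plan 5 vs Plan 6: Plan 5 wins 29–0.
  Plan 5 vs Plan 9: Plan 5 wins 22–7.
  Plan 6 vs Plan 9: Plan 9 wins 26–3.
Copeland scores (wins − losses):
  Plan 8: 2 − 2 = 0
  Plan 2: 1 − 3 = -2
  Plan 5: 4 − 0 = 4
  Plan 6: 0 − 4 = -4
  Plan 9: 3 − 1 = 2
Plan 5 has the best Copeland score.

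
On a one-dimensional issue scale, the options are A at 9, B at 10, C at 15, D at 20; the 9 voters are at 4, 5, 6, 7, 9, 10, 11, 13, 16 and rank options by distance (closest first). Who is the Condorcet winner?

With single-peaked preferences on a line, the Condorcet winner is the candidate closest to the median voter.
The median voter (position 9) is closest to A at 9.
Check: A vs D — voters closer to A: 8 of 9.

A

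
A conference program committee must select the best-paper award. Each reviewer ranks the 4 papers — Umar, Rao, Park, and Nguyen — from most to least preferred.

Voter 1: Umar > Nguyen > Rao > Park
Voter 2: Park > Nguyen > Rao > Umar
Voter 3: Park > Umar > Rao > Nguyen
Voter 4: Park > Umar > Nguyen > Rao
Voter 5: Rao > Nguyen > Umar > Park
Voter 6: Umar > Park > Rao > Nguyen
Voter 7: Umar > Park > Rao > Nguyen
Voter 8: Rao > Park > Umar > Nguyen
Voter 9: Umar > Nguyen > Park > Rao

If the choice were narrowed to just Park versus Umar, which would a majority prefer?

Umar

Ballots ranking Park above Umar: 4.
Ballots ranking Umar above Park: 5.
Umar wins the head-to-head, 5–4.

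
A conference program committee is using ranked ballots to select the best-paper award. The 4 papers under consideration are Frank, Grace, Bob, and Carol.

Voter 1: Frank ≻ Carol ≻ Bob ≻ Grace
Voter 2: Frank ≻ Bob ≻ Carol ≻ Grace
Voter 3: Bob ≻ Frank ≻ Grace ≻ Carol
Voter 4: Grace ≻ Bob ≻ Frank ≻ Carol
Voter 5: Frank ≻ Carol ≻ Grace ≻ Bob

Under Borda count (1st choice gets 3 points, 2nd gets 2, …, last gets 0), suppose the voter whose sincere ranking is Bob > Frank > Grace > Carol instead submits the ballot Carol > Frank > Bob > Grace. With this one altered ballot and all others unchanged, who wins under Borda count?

Frank

Borda totals with the altered ballot: Frank 12, Grace 4, Bob 6, Carol 8.
The winner is unchanged: still Frank.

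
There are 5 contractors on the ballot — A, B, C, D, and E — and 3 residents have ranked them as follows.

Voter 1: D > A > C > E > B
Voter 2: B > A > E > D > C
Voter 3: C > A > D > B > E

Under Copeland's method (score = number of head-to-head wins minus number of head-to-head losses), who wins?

A

Pairwise results:
  A vs B: A wins 2–1.
  A vs C: A wins 2–1.
  A vs D: A wins 2–1.
  A vs E: A wins 3–0.
  B vs C: C wins 2–1.
  B vs D: D wins 2–1.
  B vs E: B wins 2–1.
  C vs D: D wins 2–1.
  C vs E: C wins 2–1.
  D vs E: D wins 2–1.
Copeland scores (wins − losses):
  A: 4 − 0 = 4
  B: 1 − 3 = -2
  C: 2 − 2 = 0
  D: 3 − 1 = 2
  E: 0 − 4 = -4
A has the best Copeland score.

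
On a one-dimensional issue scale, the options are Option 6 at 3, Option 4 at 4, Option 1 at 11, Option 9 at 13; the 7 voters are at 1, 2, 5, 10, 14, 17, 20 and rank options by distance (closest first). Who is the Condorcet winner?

Option 1

With single-peaked preferences on a line, the Condorcet winner is the candidate closest to the median voter.
The median voter (position 10) is closest to Option 1 at 11.
Check: Option 1 vs Option 9 — voters closer to Option 1: 4 of 7.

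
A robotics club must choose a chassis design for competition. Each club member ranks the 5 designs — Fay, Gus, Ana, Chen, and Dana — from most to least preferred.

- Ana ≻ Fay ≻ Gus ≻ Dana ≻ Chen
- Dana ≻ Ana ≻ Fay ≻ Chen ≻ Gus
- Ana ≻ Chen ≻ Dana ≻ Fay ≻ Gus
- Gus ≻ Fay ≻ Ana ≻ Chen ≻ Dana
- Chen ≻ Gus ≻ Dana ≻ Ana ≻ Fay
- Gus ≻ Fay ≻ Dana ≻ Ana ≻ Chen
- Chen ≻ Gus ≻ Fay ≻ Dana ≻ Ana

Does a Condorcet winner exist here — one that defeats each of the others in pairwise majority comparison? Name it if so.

No Condorcet winner

Head-to-head results (7 voters total):
Fay vs Gus: Gus wins 4–3.
Fay vs Ana: Ana wins 4–3.
Fay vs Chen: Fay wins 4–3.
Fay vs Dana: Fay wins 4–3.
Gus vs Ana: Gus wins 4–3.
Gus vs Chen: Chen wins 4–3.
Gus vs Dana: Gus wins 5–2.
Ana vs Chen: Ana wins 5–2.
Ana vs Dana: Dana wins 4–3.
Chen vs Dana: Chen wins 4–3.
No candidate beats all others: Fay beats Chen beats Gus beats Fay, a majority cycle.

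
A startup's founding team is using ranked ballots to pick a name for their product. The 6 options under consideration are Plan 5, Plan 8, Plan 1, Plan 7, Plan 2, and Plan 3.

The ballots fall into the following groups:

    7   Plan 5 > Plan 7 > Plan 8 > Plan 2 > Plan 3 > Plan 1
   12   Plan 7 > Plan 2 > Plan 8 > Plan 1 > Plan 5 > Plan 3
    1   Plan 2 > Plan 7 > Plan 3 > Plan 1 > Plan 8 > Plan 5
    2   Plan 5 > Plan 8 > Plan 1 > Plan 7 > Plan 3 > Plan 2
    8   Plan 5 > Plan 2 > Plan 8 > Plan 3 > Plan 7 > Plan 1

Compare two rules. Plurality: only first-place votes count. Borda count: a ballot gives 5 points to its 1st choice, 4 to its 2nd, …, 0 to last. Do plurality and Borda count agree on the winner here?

No

Plurality first-place counts: Plan 5 17, Plan 8 0, Plan 1 0, Plan 7 12, Plan 2 1, Plan 3 0 → Plan 5.
Borda totals: Plan 5 97, Plan 8 90, Plan 1 32, Plan 7 104, Plan 2 99, Plan 3 28 → Plan 7.
The two rules disagree: plurality picks Plan 5, Borda picks Plan 7.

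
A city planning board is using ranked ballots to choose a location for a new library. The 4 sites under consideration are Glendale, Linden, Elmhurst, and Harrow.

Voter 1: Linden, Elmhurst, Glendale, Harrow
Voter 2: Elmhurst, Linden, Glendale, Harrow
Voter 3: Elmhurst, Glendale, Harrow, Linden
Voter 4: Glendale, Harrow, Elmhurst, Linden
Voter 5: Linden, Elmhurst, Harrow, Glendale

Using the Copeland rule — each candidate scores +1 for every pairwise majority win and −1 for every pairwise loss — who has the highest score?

Pairwise results:
  Glendale vs Linden: Linden wins 3–2.
  Glendale vs Elmhurst: Elmhurst wins 4–1.
  Glendale vs Harrow: Glendale wins 4–1.
  Linden vs Elmhurst: Elmhurst wins 3–2.
  Linden vs Harrow: Linden wins 3–2.
  Elmhurst vs Harrow: Elmhurst wins 4–1.
Copeland scores (wins − losses):
  Glendale: 1 − 2 = -1
  Linden: 2 − 1 = 1
  Elmhurst: 3 − 0 = 3
  Harrow: 0 − 3 = -3
Elmhurst has the best Copeland score.

Elmhurst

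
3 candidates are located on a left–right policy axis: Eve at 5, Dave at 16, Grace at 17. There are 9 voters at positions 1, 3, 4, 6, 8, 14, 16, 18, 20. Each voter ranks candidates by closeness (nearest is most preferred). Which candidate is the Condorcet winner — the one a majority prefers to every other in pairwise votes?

With single-peaked preferences on a line, the Condorcet winner is the candidate closest to the median voter.
The median voter (position 8) is closest to Eve at 5.
Check: Eve vs Grace — voters closer to Eve: 5 of 9.

Eve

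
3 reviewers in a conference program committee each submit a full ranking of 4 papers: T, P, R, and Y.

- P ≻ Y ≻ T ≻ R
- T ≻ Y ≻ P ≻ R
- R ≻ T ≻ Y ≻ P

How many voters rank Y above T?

1

Ballots ranking Y above T: 1.
Ballots ranking T above Y: 2.
So 1 of 3 voters prefer Y to T.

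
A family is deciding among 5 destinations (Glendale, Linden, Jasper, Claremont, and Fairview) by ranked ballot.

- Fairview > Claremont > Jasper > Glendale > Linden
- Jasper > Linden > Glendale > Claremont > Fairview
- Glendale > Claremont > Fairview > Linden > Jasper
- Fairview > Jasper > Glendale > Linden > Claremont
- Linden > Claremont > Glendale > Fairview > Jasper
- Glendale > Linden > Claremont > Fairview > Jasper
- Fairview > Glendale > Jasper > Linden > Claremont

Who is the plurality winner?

Fairview

First-place vote totals:
  Glendale: 2
  Linden: 1
  Jasper: 1
  Claremont: 0
  Fairview: 3
Fairview has the most first-place votes.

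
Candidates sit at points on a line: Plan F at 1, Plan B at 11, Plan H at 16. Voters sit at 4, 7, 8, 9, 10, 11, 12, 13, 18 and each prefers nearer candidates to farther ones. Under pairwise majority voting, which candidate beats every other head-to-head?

With single-peaked preferences on a line, the Condorcet winner is the candidate closest to the median voter.
The median voter (position 10) is closest to Plan B at 11.
Check: Plan B vs Plan F — voters closer to Plan B: 8 of 9.

Plan B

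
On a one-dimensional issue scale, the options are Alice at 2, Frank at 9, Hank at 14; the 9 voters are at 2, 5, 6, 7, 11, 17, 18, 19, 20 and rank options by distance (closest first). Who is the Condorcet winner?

With single-peaked preferences on a line, the Condorcet winner is the candidate closest to the median voter.
The median voter (position 11) is closest to Frank at 9.
Check: Frank vs Alice — voters closer to Frank: 7 of 9.

Frank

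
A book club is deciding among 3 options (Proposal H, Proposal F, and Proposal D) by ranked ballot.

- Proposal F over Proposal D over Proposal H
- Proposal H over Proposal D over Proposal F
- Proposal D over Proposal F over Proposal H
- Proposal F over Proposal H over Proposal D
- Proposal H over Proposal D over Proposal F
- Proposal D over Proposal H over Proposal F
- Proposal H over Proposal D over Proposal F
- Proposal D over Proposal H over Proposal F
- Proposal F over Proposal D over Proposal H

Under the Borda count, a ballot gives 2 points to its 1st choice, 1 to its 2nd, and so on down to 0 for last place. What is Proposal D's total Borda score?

Borda scores:
  Proposal H: 0 + 2 + 0 + 1 + 2 + 1 + 2 + 1 + 0 = 9
  Proposal F: 2 + 0 + 1 + 2 + 0 + 0 + 0 + 0 + 2 = 7
  Proposal D: 1 + 1 + 2 + 0 + 1 + 2 + 1 + 2 + 1 = 11

11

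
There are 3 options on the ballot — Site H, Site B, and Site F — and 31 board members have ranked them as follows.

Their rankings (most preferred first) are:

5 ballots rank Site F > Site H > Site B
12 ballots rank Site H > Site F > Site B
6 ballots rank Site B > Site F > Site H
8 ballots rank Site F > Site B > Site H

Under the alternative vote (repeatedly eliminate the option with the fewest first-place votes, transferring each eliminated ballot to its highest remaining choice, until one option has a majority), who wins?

Site F

Round 1: Site F 13, Site H 12, Site B 6. Site B has the fewest and is eliminated.
Round 2: Site F 19, Site H 12. Site F has a majority.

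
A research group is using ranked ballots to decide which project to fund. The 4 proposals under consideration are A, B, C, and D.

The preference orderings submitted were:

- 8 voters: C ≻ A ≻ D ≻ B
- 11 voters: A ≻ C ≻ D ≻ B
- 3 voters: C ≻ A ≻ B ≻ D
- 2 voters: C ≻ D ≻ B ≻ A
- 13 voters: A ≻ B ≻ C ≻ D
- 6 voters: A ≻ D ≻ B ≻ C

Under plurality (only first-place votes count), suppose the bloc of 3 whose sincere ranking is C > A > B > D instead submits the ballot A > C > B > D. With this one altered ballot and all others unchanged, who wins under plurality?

A

First-place totals with the altered ballot: A 33, B 0, C 10, D 0.
The winner is unchanged: still A.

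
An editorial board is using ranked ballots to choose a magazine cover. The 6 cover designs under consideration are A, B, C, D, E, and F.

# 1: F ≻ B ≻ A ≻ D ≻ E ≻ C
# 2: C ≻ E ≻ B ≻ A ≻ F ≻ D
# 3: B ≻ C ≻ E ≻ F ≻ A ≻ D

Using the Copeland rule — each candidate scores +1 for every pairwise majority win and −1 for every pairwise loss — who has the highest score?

B

Pairwise results:
  A vs B: B wins 3–0.
  A vs C: C wins 2–1.
  A vs D: A wins 3–0.
  A vs E: E wins 2–1.
  A vs F: F wins 2–1.
  B vs C: B wins 2–1.
  B vs D: B wins 3–0.
  B vs E: B wins 2–1.
  B vs F: B wins 2–1.
  C vs D: C wins 2–1.
  C vs E: C wins 2–1.
  C vs F: C wins 2–1.
  D vs E: E wins 2–1.
  D vs F: F wins 3–0.
  E vs F: E wins 2–1.
Copeland scores (wins − losses):
  A: 1 − 4 = -3
  B: 5 − 0 = 5
  C: 4 − 1 = 3
  D: 0 − 5 = -5
  E: 3 − 2 = 1
  F: 2 − 3 = -1
B has the best Copeland score.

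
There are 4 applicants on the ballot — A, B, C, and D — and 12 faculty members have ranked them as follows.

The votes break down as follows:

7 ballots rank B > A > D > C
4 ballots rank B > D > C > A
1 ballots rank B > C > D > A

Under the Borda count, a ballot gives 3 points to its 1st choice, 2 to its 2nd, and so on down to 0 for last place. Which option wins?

Borda scores:
  A: 7·2 + 4·0 + 0 = 14
  B: 7·3 + 4·3 + 3 = 36
  C: 7·0 + 4·1 + 2 = 6
  D: 7·1 + 4·2 + 1 = 16
B has the highest total.

B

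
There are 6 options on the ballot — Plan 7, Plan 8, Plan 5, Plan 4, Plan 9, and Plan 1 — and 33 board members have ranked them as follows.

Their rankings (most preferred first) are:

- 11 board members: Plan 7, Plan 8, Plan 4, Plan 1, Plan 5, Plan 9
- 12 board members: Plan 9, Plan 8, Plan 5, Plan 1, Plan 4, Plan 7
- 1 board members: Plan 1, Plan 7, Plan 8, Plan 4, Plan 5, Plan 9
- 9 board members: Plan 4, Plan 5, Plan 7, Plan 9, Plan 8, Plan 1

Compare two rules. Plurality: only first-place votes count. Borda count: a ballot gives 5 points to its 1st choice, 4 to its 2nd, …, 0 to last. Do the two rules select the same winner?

No

Plurality first-place counts: Plan 7 11, Plan 8 0, Plan 5 0, Plan 4 9, Plan 9 12, Plan 1 1 → Plan 9.
Borda totals: Plan 7 86, Plan 8 104, Plan 5 84, Plan 4 92, Plan 9 78, Plan 1 51 → Plan 8.
The two rules disagree: plurality picks Plan 9, Borda picks Plan 8.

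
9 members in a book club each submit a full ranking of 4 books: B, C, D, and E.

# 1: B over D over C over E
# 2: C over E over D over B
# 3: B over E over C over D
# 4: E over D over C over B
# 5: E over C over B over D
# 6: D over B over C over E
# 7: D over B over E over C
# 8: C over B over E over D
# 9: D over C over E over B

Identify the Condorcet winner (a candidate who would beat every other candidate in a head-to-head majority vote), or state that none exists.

There is no Condorcet winner

Head-to-head results (9 voters total):
B vs C: C wins 5–4.
B vs D: D wins 5–4.
B vs E: B wins 5–4.
C vs D: D wins 5–4.
C vs E: C wins 5–4.
D vs E: E wins 5–4.
No candidate beats all others: B beats E beats D beats B, a majority cycle.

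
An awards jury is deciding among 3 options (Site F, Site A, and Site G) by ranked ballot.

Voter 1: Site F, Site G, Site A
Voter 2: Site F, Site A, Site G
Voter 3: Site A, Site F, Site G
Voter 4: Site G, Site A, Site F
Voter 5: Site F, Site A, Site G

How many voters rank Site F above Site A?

Ballots ranking Site F above Site A: 3.
Ballots ranking Site A above Site F: 2.
So 3 of 5 voters prefer Site F to Site A.

3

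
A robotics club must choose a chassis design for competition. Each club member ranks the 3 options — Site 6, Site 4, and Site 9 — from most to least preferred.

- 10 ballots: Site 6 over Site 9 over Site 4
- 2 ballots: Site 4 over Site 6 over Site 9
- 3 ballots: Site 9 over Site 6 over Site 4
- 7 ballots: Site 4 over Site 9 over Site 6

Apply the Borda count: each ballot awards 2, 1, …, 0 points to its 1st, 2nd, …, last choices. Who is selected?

Borda scores:
  Site 6: 10·2 + 2·1 + 3·1 + 7·0 = 25
  Site 4: 10·0 + 2·2 + 3·0 + 7·2 = 18
  Site 9: 10·1 + 2·0 + 3·2 + 7·1 = 23
Site 6 has the highest total.

Site 6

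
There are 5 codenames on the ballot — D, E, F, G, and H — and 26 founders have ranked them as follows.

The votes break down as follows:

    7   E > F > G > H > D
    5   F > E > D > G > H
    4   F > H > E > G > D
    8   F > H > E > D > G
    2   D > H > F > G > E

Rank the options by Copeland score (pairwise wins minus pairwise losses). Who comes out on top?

Pairwise results:
  D vs E: E wins 24–2.
  D vs F: F wins 24–2.
  D vs G: D wins 15–11.
  D vs H: H wins 19–7.
  E vs F: F wins 19–7.
  E vs G: E wins 24–2.
  E vs H: H wins 14–12.
  F vs G: F wins 26–0.
  F vs H: F wins 24–2.
  G vs H: H wins 14–12.
Copeland scores (wins − losses):
  D: 1 − 3 = -2
  E: 2 − 2 = 0
  F: 4 − 0 = 4
  G: 0 − 4 = -4
  H: 3 − 1 = 2
F has the best Copeland score.

F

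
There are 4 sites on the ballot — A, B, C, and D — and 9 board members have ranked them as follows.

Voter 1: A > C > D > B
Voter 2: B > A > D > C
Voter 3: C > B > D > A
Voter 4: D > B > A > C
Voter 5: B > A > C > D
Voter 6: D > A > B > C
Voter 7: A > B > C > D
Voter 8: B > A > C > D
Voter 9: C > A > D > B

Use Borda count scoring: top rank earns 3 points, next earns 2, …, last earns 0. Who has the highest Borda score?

Borda scores:
  A: 3 + 2 + 0 + 1 + 2 + 2 + 3 + 2 + 2 = 17
  B: 0 + 3 + 2 + 2 + 3 + 1 + 2 + 3 + 0 = 16
  C: 2 + 0 + 3 + 0 + 1 + 0 + 1 + 1 + 3 = 11
  D: 1 + 1 + 1 + 3 + 0 + 3 + 0 + 0 + 1 = 10
A has the highest total.

A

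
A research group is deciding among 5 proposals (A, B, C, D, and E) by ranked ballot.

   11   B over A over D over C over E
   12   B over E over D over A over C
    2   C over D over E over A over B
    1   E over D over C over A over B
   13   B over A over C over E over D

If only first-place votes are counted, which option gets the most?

B

First-place vote totals:
  A: 0
  B: 36
  C: 2
  D: 0
  E: 1
B has the most first-place votes.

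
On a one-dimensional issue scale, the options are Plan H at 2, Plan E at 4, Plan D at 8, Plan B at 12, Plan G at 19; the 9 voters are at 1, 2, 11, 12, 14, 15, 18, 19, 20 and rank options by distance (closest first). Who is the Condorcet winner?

With single-peaked preferences on a line, the Condorcet winner is the candidate closest to the median voter.
The median voter (position 14) is closest to Plan B at 12.
Check: Plan B vs Plan H — voters closer to Plan B: 7 of 9.

Plan B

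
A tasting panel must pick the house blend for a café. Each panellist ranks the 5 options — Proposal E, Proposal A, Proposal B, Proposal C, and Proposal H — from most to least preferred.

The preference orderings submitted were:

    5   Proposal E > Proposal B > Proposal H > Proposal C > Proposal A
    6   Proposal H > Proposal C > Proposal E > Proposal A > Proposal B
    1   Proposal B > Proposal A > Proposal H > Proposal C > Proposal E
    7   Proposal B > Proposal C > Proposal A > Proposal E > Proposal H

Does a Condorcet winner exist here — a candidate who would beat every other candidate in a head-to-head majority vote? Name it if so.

Head-to-head results (19 voters total):
Proposal E vs Proposal A: Proposal E wins 11–8.
Proposal E vs Proposal B: Proposal E wins 11–8.
Proposal E vs Proposal C: Proposal C wins 14–5.
Proposal E vs Proposal H: Proposal E wins 12–7.
Proposal A vs Proposal B: Proposal B wins 13–6.
Proposal A vs Proposal C: Proposal C wins 18–1.
Proposal A vs Proposal H: Proposal H wins 11–8.
Proposal B vs Proposal C: Proposal B wins 13–6.
Proposal B vs Proposal H: Proposal B wins 13–6.
Proposal C vs Proposal H: Proposal H wins 12–7.
No candidate beats all others: Proposal E beats Proposal B beats Proposal C beats Proposal E, a majority cycle.

There is no Condorcet winner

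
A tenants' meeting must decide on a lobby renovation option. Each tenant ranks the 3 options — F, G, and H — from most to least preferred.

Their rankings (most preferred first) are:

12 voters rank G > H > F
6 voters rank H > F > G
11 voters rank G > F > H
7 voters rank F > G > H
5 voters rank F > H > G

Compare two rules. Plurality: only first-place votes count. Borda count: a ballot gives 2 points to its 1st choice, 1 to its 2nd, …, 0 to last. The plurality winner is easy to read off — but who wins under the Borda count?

Plurality first-place counts: F 12, G 23, H 6 → G.
Borda totals: F 41, G 53, H 29 → G.

G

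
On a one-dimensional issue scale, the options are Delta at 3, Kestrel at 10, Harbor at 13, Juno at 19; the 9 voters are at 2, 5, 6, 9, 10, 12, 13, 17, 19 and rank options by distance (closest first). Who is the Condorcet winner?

Kestrel

With single-peaked preferences on a line, the Condorcet winner is the candidate closest to the median voter.
The median voter (position 10) is closest to Kestrel at 10.
Check: Kestrel vs Delta — voters closer to Kestrel: 6 of 9.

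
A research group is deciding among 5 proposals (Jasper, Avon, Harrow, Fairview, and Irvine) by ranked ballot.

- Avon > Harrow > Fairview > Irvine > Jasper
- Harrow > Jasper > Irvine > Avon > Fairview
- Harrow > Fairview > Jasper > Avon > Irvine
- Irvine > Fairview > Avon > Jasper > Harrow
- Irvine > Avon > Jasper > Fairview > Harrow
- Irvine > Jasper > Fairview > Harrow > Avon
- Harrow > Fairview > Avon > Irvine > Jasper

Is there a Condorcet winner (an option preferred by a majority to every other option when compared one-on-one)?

Yes

Head-to-head results (7 voters total):
Jasper vs Avon: Avon wins 4–3.
Jasper vs Harrow: Harrow wins 4–3.
Jasper vs Fairview: Fairview wins 4–3.
Jasper vs Irvine: Irvine wins 5–2.
Avon vs Harrow: Harrow wins 4–3.
Avon vs Fairview: Fairview wins 4–3.
Avon vs Irvine: Irvine wins 4–3.
Harrow vs Fairview: Harrow wins 4–3.
Harrow vs Irvine: Harrow wins 4–3.
Fairview vs Irvine: Irvine wins 4–3.
Harrow beats each rival — Jasper (4–3), Avon (4–3), Fairview (4–3), Irvine (4–3) — so Harrow is the Condorcet winner.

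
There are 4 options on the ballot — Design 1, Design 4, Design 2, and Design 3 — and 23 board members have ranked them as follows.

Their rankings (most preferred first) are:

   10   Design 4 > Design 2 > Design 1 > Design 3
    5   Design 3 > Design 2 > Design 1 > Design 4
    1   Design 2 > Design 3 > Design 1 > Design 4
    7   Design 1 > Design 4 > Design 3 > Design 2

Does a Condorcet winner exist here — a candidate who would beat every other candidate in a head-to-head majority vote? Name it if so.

No Condorcet winner

Head-to-head results (23 voters total):
Design 1 vs Design 4: Design 1 wins 13–10.
Design 1 vs Design 2: Design 2 wins 16–7.
Design 1 vs Design 3: Design 1 wins 17–6.
Design 4 vs Design 2: Design 4 wins 17–6.
Design 4 vs Design 3: Design 4 wins 17–6.
Design 2 vs Design 3: Design 3 wins 12–11.
No candidate beats all others: Design 1 beats Design 4 beats Design 2 beats Design 1, a majority cycle.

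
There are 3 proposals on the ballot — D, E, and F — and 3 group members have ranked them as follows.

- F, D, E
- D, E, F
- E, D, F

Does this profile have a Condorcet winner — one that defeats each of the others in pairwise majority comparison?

Yes

Head-to-head results (3 voters total):
D vs E: D wins 2–1.
D vs F: D wins 2–1.
E vs F: E wins 2–1.
D beats each rival — E (2–1), F (2–1) — so D is the Condorcet winner.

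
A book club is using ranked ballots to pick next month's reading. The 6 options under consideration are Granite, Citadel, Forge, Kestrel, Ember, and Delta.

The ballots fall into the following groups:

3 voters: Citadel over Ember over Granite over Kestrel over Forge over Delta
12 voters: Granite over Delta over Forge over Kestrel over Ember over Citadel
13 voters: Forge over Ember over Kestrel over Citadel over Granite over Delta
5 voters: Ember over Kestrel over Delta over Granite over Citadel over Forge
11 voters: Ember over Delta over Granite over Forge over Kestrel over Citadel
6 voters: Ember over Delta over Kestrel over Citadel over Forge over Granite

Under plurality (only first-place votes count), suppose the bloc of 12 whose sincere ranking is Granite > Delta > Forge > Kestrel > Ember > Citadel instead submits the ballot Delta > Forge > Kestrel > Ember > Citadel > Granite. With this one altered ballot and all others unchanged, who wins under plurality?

First-place totals with the altered ballot: Granite 0, Citadel 3, Forge 13, Kestrel 0, Ember 22, Delta 12.
The winner is unchanged: still Ember.

Ember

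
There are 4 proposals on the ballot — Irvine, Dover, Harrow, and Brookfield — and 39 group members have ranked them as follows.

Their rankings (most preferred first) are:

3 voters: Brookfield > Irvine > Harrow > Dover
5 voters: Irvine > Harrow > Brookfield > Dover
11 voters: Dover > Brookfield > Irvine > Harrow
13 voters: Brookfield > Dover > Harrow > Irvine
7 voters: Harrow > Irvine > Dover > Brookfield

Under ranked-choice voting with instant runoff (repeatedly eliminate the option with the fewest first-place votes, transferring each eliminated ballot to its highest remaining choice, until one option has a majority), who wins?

Round 1: Brookfield 16, Dover 11, Harrow 7, Irvine 5. Irvine has the fewest and is eliminated.
Round 2: Brookfield 16, Harrow 12, Dover 11. Dover has the fewest and is eliminated.
Round 3: Brookfield 27, Harrow 12. Brookfield has a majority.

Brookfield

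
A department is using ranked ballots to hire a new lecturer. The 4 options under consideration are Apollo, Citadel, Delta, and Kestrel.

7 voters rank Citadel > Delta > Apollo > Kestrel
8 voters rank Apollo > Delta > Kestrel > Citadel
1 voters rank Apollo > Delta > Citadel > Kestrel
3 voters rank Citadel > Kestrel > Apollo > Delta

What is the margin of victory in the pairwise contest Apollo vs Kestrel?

Ballots ranking Apollo above Kestrel: 7+8+1 = 16.
Ballots ranking Kestrel above Apollo: 3.
Apollo wins 16–3, a margin of 13.

13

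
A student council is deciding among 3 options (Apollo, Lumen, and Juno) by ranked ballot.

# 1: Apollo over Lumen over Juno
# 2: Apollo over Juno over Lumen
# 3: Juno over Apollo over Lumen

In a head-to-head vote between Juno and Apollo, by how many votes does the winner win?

Ballots ranking Juno above Apollo: 1.
Ballots ranking Apollo above Juno: 2.
Apollo wins 2–1, a margin of 1.

1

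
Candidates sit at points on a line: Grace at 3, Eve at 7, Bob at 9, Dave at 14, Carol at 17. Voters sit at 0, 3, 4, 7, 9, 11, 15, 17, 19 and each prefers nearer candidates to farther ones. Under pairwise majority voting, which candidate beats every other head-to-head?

Bob

With single-peaked preferences on a line, the Condorcet winner is the candidate closest to the median voter.
The median voter (position 9) is closest to Bob at 9.
Check: Bob vs Dave — voters closer to Bob: 6 of 9.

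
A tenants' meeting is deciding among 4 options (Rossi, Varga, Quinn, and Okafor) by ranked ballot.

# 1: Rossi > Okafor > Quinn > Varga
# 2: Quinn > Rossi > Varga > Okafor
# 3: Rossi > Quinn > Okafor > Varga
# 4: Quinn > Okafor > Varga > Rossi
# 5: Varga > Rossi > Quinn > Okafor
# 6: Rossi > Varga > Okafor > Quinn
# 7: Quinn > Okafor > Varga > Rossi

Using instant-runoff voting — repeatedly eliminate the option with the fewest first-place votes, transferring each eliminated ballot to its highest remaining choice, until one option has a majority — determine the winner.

Round 1: Rossi 3, Quinn 3, Varga 1, Okafor 0. Okafor has the fewest and is eliminated.
Round 2: Rossi 3, Quinn 3, Varga 1. Varga has the fewest and is eliminated.
Round 3: Rossi 4, Quinn 3. Rossi has a majority.

Rossi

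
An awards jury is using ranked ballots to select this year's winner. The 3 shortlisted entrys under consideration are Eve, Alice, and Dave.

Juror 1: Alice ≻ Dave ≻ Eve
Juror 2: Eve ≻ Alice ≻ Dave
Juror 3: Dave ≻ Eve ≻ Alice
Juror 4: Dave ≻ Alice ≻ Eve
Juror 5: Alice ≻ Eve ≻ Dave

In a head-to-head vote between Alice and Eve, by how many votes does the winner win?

1

Ballots ranking Alice above Eve: 3.
Ballots ranking Eve above Alice: 2.
Alice wins 3–2, a margin of 1.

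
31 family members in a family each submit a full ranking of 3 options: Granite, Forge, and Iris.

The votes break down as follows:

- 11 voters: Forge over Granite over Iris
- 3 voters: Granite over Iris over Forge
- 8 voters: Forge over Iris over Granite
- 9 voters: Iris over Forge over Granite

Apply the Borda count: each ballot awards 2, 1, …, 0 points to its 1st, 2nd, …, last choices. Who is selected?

Forge

Borda scores:
  Granite: 11·1 + 3·2 + 8·0 + 9·0 = 17
  Forge: 11·2 + 3·0 + 8·2 + 9·1 = 47
  Iris: 11·0 + 3·1 + 8·1 + 9·2 = 29
Forge has the highest total.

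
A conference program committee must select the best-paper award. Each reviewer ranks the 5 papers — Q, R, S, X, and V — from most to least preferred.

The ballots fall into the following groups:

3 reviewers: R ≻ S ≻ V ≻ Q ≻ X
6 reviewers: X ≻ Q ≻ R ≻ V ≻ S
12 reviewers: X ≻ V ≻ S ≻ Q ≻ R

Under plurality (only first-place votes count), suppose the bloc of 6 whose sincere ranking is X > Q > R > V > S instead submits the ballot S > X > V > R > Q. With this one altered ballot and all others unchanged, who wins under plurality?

X

First-place totals with the altered ballot: Q 0, R 3, S 6, X 12, V 0.
The winner is unchanged: still X.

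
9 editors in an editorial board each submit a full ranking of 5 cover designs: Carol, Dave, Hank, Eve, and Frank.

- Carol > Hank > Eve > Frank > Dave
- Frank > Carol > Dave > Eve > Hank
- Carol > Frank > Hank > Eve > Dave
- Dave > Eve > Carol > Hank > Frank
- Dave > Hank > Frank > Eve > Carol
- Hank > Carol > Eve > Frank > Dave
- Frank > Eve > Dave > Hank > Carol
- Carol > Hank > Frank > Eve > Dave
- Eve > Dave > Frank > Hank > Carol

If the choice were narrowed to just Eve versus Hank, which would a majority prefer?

Ballots ranking Eve above Hank: 4.
Ballots ranking Hank above Eve: 5.
Hank wins the head-to-head, 5–4.

Hank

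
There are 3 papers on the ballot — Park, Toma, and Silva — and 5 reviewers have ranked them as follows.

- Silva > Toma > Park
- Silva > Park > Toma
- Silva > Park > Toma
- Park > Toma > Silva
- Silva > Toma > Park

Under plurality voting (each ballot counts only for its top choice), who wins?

First-place vote totals:
  Park: 1
  Toma: 0
  Silva: 4
Silva has the most first-place votes.

Silva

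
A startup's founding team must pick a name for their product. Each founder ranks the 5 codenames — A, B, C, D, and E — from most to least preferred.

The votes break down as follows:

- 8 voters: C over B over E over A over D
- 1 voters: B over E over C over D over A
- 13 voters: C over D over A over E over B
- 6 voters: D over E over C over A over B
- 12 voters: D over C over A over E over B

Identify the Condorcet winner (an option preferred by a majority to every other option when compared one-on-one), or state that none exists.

C

Head-to-head results (40 voters total):
A vs B: A wins 31–9.
A vs C: C wins 40–0.
A vs D: D wins 32–8.
A vs E: A wins 25–15.
B vs C: C wins 39–1.
B vs D: D wins 31–9.
B vs E: E wins 31–9.
C vs D: C wins 22–18.
C vs E: C wins 33–7.
D vs E: D wins 31–9.
C beats each rival — A (40–0), B (39–1), D (22–18), E (33–7) — so C is the Condorcet winner.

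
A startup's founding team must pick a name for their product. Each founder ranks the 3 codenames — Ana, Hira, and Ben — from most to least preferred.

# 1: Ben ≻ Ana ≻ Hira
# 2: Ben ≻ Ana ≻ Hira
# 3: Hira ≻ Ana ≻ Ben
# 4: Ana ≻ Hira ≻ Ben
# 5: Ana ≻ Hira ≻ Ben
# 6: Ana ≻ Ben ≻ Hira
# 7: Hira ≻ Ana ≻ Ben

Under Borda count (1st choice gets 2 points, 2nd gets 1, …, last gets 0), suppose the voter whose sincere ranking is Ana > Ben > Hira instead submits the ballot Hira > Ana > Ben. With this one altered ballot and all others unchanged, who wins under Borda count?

Borda totals with the altered ballot: Ana 9, Hira 8, Ben 4.
The winner is unchanged: still Ana.

Ana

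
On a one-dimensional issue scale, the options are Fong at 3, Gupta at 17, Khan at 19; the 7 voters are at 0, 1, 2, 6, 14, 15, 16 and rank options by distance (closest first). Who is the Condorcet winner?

Fong

With single-peaked preferences on a line, the Condorcet winner is the candidate closest to the median voter.
The median voter (position 6) is closest to Fong at 3.
Check: Fong vs Gupta — voters closer to Fong: 4 of 7.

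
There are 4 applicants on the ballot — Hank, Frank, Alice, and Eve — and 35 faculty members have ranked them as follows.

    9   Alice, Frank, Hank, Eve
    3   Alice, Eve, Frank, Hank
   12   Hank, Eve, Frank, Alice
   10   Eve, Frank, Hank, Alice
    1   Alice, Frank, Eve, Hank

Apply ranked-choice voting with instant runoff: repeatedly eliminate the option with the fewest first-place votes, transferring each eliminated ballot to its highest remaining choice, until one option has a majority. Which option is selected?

Round 1: Alice 13, Hank 12, Eve 10, Frank 0. Frank has the fewest and is eliminated.
Round 2: Alice 13, Hank 12, Eve 10. Eve has the fewest and is eliminated.
Round 3: Hank 22, Alice 13. Hank has a majority.

Hank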